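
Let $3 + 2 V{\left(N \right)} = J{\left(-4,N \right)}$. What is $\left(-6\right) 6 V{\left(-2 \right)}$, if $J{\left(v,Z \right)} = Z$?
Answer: $90$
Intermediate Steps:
$V{\left(N \right)} = - \frac{3}{2} + \frac{N}{2}$
$\left(-6\right) 6 V{\left(-2 \right)} = \left(-6\right) 6 \left(- \frac{3}{2} + \frac{1}{2} \left(-2\right)\right) = - 36 \left(- \frac{3}{2} - 1\right) = \left(-36\right) \left(- \frac{5}{2}\right) = 90$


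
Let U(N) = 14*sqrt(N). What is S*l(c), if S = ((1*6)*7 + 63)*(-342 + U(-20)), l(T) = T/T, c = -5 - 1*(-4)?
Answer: -35910 + 2940*I*sqrt(5) ≈ -35910.0 + 6574.0*I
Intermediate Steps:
c = -1 (c = -5 + 4 = -1)
l(T) = 1
S = -35910 + 2940*I*sqrt(5) (S = ((1*6)*7 + 63)*(-342 + 14*sqrt(-20)) = (6*7 + 63)*(-342 + 14*(2*I*sqrt(5))) = (42 + 63)*(-342 + 28*I*sqrt(5)) = 105*(-342 + 28*I*sqrt(5)) = -35910 + 2940*I*sqrt(5) ≈ -35910.0 + 6574.0*I)
S*l(c) = (-35910 + 2940*I*sqrt(5))*1 = -35910 + 2940*I*sqrt(5)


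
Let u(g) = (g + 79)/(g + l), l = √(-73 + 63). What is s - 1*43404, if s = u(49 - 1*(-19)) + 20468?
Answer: (-22936*√10 + 1559501*I)/(√10 - 68*I) ≈ -22934.0 - 0.10031*I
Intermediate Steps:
l = I*√10 (l = √(-10) = I*√10 ≈ 3.1623*I)
u(g) = (79 + g)/(g + I*√10) (u(g) = (g + 79)/(g + I*√10) = (79 + g)/(g + I*√10))
s = 20468 + 147/(68 + I*√10) (s = (79 + (49 - 1*(-19)))/((49 - 1*(-19)) + I*√10) + 20468 = (79 + (49 + 19))/((49 + 19) + I*√10) + 20468 = (79 + 68)/(68 + I*√10) + 20468 = 147/(68 + I*√10) + 20468 = 20468 + 147/(68 + I*√10) ≈ 20470.0 - 0.10031*I)
s - 1*43404 = (6775622/331 - 21*I*√10/662) - 1*43404 = (6775622/331 - 21*I*√10/662) - 43404 = -7591102/331 - 21*I*√10/662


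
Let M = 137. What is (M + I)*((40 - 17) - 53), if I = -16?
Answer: -3630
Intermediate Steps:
(M + I)*((40 - 17) - 53) = (137 - 16)*((40 - 17) - 53) = 121*(23 - 53) = 121*(-30) = -3630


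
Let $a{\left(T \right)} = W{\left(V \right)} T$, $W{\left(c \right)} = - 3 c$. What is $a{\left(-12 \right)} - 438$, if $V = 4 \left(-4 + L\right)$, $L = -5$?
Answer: $-1734$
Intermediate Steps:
$V = -36$ ($V = 4 \left(-4 - 5\right) = 4 \left(-9\right) = -36$)
$a{\left(T \right)} = 108 T$ ($a{\left(T \right)} = \left(-3\right) \left(-36\right) T = 108 T$)
$a{\left(-12 \right)} - 438 = 108 \left(-12\right) - 438 = -1296 - 438 = -1734$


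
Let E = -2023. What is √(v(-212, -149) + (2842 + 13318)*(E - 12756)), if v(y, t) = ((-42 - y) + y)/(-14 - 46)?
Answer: I*√23882863930/10 ≈ 15454.0*I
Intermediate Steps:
v(y, t) = 7/10 (v(y, t) = -42/(-60) = -42*(-1/60) = 7/10)
√(v(-212, -149) + (2842 + 13318)*(E - 12756)) = √(7/10 + (2842 + 13318)*(-2023 - 12756)) = √(7/10 + 16160*(-14779)) = √(7/10 - 238828640) = √(-2388286393/10) = I*√23882863930/10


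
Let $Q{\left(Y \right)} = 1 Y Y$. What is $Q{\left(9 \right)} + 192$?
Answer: $273$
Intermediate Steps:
$Q{\left(Y \right)} = Y^{2}$ ($Q{\left(Y \right)} = Y Y = Y^{2}$)
$Q{\left(9 \right)} + 192 = 9^{2} + 192 = 81 + 192 = 273$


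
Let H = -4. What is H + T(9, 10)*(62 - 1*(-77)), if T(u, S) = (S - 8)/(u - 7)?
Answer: 135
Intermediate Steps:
T(u, S) = (-8 + S)/(-7 + u)
H + T(9, 10)*(62 - 1*(-77)) = -4 + ((-8 + 10)/(-7 + 9))*(62 - 1*(-77)) = -4 + (2/2)*(62 + 77) = -4 + ((½)*2)*139 = -4 + 1*139 = -4 + 139 = 135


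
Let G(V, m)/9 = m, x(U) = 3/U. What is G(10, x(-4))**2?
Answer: 729/16 ≈ 45.563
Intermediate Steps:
G(V, m) = 9*m
G(10, x(-4))**2 = (9*(3/(-4)))**2 = (9*(3*(-1/4)))**2 = (9*(-3/4))**2 = (-27/4)**2 = 729/16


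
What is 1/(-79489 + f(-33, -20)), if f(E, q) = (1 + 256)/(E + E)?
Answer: -66/5246531 ≈ -1.2580e-5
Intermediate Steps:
f(E, q) = 257/(2*E) (f(E, q) = 257/((2*E)) = 257*(1/(2*E)) = 257/(2*E))
1/(-79489 + f(-33, -20)) = 1/(-79489 + (257/2)/(-33)) = 1/(-79489 + (257/2)*(-1/33)) = 1/(-79489 - 257/66) = 1/(-5246531/66) = -66/5246531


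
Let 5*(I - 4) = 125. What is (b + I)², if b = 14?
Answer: 1849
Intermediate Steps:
I = 29 (I = 4 + (⅕)*125 = 4 + 25 = 29)
(b + I)² = (14 + 29)² = 43² = 1849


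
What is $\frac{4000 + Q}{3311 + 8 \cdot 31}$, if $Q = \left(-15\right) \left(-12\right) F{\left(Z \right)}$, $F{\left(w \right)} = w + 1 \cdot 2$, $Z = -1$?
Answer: $\frac{4180}{3559} \approx 1.1745$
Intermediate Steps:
$F{\left(w \right)} = 2 + w$ ($F{\left(w \right)} = w + 2 = 2 + w$)
$Q = 180$ ($Q = \left(-15\right) \left(-12\right) \left(2 - 1\right) = 180 \cdot 1 = 180$)
$\frac{4000 + Q}{3311 + 8 \cdot 31} = \frac{4000 + 180}{3311 + 8 \cdot 31} = \frac{4180}{3311 + 248} = \frac{4180}{3559}$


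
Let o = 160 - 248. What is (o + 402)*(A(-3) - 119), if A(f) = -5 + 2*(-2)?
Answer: -40192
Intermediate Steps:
o = -88
A(f) = -9 (A(f) = -5 - 4 = -9)
(o + 402)*(A(-3) - 119) = (-88 + 402)*(-9 - 119) = 314*(-128) = -40192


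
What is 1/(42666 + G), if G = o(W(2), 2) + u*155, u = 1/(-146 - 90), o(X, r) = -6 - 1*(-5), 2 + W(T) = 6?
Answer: 236/10068785 ≈ 2.3439e-5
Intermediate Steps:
W(T) = 4 (W(T) = -2 + 6 = 4)
o(X, r) = -1 (o(X, r) = -6 + 5 = -1)
u = -1/236 (u = 1/(-236) = -1/236 ≈ -0.0042373)
G = -391/236 (G = -1 - 1/236*155 = -1 - 155/236 = -391/236 ≈ -1.6568)
1/(42666 + G) = 1/(42666 - 391/236) = 1/(10068785/236) = 236/10068785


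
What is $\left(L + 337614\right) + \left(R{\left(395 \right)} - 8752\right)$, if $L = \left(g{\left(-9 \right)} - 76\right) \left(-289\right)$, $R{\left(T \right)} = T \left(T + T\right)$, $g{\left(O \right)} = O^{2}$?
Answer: $639467$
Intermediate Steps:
$R{\left(T \right)} = 2 T^{2}$ ($R{\left(T \right)} = T 2 T = 2 T^{2}$)
$L = -1445$ ($L = \left(\left(-9\right)^{2} - 76\right) \left(-289\right) = \left(81 - 76\right) \left(-289\right) = 5 \left(-289\right) = -1445$)
$\left(L + 337614\right) + \left(R{\left(395 \right)} - 8752\right) = \left(-1445 + 337614\right) + \left(2 \cdot 395^{2} - 8752\right) = 336169 + \left(2 \cdot 156025 - 8752\right) = 336169 + \left(312050 - 8752\right) = 336169 + 303298 = 639467$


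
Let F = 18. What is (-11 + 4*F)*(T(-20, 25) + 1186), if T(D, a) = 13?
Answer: 73139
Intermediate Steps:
(-11 + 4*F)*(T(-20, 25) + 1186) = (-11 + 4*18)*(13 + 1186) = (-11 + 72)*1199 = 61*1199 = 73139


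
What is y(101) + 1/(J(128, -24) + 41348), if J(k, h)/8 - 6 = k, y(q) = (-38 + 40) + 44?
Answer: 1951321/42420 ≈ 46.000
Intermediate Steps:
y(q) = 46 (y(q) = 2 + 44 = 46)
J(k, h) = 48 + 8*k
y(101) + 1/(J(128, -24) + 41348) = 46 + 1/((48 + 8*128) + 41348) = 46 + 1/((48 + 1024) + 41348) = 46 + 1/(1072 + 41348) = 46 + 1/42420 = 1951321/42420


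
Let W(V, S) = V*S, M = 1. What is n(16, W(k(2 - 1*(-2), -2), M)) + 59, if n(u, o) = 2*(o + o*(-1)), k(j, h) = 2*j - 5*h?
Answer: 59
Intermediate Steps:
k(j, h) = -5*h + 2*j
W(V, S) = S*V
n(u, o) = 0 (n(u, o) = 2*(o - o) = 2*0 = 0)
n(16, W(k(2 - 1*(-2), -2), M)) + 59 = 0 + 59 = 59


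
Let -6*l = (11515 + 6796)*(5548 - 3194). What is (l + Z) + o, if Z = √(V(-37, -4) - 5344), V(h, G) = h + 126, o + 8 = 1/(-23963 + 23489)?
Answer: -3405227219/474 + I*√5255 ≈ -7.184e+6 + 72.491*I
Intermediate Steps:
o = -3793/474 (o = -8 + 1/(-23963 + 23489) = -8 + 1/(-474) = -8 - 1/474 = -3793/474 ≈ -8.0021)
V(h, G) = 126 + h
Z = I*√5255 (Z = √((126 - 37) - 5344) = √(89 - 5344) = √(-5255) = I*√5255 ≈ 72.491*I)
l = -21552047/3 (l = -(11515 + 6796)*(5548 - 3194)/6 = -18311*2354/6 = -⅙*43104094 = -21552047/3 ≈ -7.1840e+6)
(l + Z) + o = (-21552047/3 + I*√5255) - 3793/474 = -3405227219/474 + I*√5255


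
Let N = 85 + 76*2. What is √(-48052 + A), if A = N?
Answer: I*√47815 ≈ 218.67*I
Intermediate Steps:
N = 237 (N = 85 + 152 = 237)
A = 237
√(-48052 + A) = √(-48052 + 237) = √(-47815) = I*√47815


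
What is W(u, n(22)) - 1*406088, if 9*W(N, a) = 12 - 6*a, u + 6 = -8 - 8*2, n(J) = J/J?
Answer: -1218262/3 ≈ -4.0609e+5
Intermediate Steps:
n(J) = 1
u = -30 (u = -6 + (-8 - 8*2) = -6 + (-8 - 16) = -6 - 24 = -30)
W(N, a) = 4/3 - 2*a/3 (W(N, a) = (12 - 6*a)/9 = 4/3 - 2*a/3)
W(u, n(22)) - 1*406088 = (4/3 - 2/3*1) - 1*406088 = (4/3 - 2/3) - 406088 = 2/3 - 406088 = -1218262/3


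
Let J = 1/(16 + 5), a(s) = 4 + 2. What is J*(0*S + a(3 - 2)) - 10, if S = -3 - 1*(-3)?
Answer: -68/7 ≈ -9.7143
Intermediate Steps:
S = 0 (S = -3 + 3 = 0)
a(s) = 6
J = 1/21 ≈ 0.047619
J*(0*S + a(3 - 2)) - 10 = (0*0 + 6)/21 - 10 = (0 + 6)/21 - 10 = (1/21)*6 - 10 = 2/7 - 10 = -68/7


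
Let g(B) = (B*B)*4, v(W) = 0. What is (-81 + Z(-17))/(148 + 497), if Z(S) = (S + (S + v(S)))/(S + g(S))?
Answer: -5429/43215 ≈ -0.12563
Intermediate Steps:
g(B) = 4*B² (g(B) = B²*4 = 4*B²)
Z(S) = 2*S/(S + 4*S²) (Z(S) = (S + (S + 0))/(S + 4*S²) = (S + S)/(S + 4*S²) = (2*S)/(S + 4*S²) = 2*S/(S + 4*S²))
(-81 + Z(-17))/(148 + 497) = (-81 + 2/(1 + 4*(-17)))/(148 + 497) = (-81 + 2/(1 - 68))/645 = (-81 + 2/(-67))*(1/645) = (-81 + 2*(-1/67))*(1/645) = (-81 - 2/67)*(1/645) = -5429/67*1/645 = -5429/43215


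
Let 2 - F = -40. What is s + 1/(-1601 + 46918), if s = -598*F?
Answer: -1138181771/45317 ≈ -25116.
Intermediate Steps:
F = 42 (F = 2 - 1*(-40) = 2 + 40 = 42)
s = -25116 (s = -598*42 = -25116)
s + 1/(-1601 + 46918) = -25116 + 1/(-1601 + 46918) = -25116 + 1/45317 = -1138181771/45317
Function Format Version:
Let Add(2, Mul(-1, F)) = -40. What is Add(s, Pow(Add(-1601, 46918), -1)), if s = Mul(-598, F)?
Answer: Rational(-1138181771, 45317) ≈ -25116.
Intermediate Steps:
F = 42 (F = Add(2, Mul(-1, -40)) = Add(2, 40) = 42)
s = -25116 (s = Mul(-598, 42) = -25116)
Add(s, Pow(Add(-1601, 46918), -1)) = Add(-25116, Pow(Add(-1601, 46918), -1)) = Add(-25116, Pow(45317, -1)) = Add(-25116, Rational(1, 45317)) = Rational(-1138181771, 45317)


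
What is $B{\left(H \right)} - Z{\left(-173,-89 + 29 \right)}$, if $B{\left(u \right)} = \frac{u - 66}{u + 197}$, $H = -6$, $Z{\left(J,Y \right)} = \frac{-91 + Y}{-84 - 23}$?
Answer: $- \frac{36545}{20437} \approx -1.7882$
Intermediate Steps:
$Z{\left(J,Y \right)} = \frac{91}{107} - \frac{Y}{107}$ ($Z{\left(J,Y \right)} = \frac{-91 + Y}{-107} = \left(-91 + Y\right) \left(- \frac{1}{107}\right) = \frac{91}{107} - \frac{Y}{107}$)
$B{\left(u \right)} = \frac{-66 + u}{197 + u}$
$B{\left(H \right)} - Z{\left(-173,-89 + 29 \right)} = \frac{-66 - 6}{197 - 6} - \left(\frac{91}{107} - \frac{-89 + 29}{107}\right) = \frac{1}{191} \left(-72\right) - \left(\frac{91}{107} - - \frac{60}{107}\right) = \frac{1}{191} \left(-72\right) - \left(\frac{91}{107} + \frac{60}{107}\right) = - \frac{72}{191} - \frac{151}{107} = - \frac{36545}{20437}$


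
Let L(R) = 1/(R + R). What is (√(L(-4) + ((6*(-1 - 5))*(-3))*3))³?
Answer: 2591*√5182/32 ≈ 5828.6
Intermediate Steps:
L(R) = 1/(2*R)
(√(L(-4) + ((6*(-1 - 5))*(-3))*3))³ = (√((½)/(-4) + ((6*(-1 - 5))*(-3))*3))³ = (√((½)*(-¼) + ((6*(-6))*(-3))*3))³ = (√(-⅛ - 36*(-3)*3))³ = (√(-⅛ + 108*3))³ = (√(-⅛ + 324))³ = (√(2591/8))³ = (√5182/4)³ = 2591*√5182/32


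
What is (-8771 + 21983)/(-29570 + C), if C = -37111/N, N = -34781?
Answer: -153175524/342812353 ≈ -0.44682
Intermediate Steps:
C = 37111/34781 (C = -37111/(-34781) = -37111*(-1/34781) = 37111/34781 ≈ 1.0670)
(-8771 + 21983)/(-29570 + C) = (-8771 + 21983)/(-29570 + 37111/34781) = 13212/(-1028437059/34781) = 13212*(-34781/1028437059) = -153175524/342812353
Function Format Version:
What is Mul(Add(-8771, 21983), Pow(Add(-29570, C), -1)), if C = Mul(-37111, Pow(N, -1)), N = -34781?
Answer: Rational(-153175524, 342812353) ≈ -0.44682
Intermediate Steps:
C = Rational(37111, 34781) (C = Mul(-37111, Pow(-34781, -1)) = Mul(-37111, Rational(-1, 34781)) = Rational(37111, 34781) ≈ 1.0670)
Mul(Add(-8771, 21983), Pow(Add(-29570, C), -1)) = Mul(Add(-8771, 21983), Pow(Add(-29570, Rational(37111, 34781)), -1)) = Mul(13212, Pow(Rational(-1028437059, 34781), -1)) = Mul(13212, Rational(-34781, 1028437059)) = Rational(-153175524, 342812353)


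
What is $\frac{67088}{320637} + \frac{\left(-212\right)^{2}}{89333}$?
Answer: $\frac{20403881632}{28643465121} \approx 0.71234$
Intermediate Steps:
$\frac{67088}{320637} + \frac{\left(-212\right)^{2}}{89333} = 67088 \cdot \frac{1}{320637} + 44944 \cdot \frac{1}{89333} = \frac{67088}{320637} + \frac{44944}{89333} = \frac{20403881632}{28643465121}$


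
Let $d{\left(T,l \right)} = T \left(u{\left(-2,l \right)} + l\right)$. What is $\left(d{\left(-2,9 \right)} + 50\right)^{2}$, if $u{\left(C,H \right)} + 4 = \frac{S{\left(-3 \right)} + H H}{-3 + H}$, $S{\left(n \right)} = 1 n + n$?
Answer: $225$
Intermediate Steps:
$S{\left(n \right)} = 2 n$ ($S{\left(n \right)} = n + n = 2 n$)
$u{\left(C,H \right)} = -4 + \frac{-6 + H^{2}}{-3 + H}$ ($u{\left(C,H \right)} = -4 + \frac{2 \left(-3\right) + H H}{-3 + H} = -4 + \frac{-6 + H^{2}}{-3 + H}$)
$d{\left(T,l \right)} = T \left(l + \frac{6 + l^{2} - 4 l}{-3 + l}\right)$ ($d{\left(T,l \right)} = T \left(\frac{6 + l^{2} - 4 l}{-3 + l} + l\right) = T \left(l + \frac{6 + l^{2} - 4 l}{-3 + l}\right)$)
$\left(d{\left(-2,9 \right)} + 50\right)^{2} = \left(- \frac{2 \left(6 - 63 + 2 \cdot 9^{2}\right)}{-3 + 9} + 50\right)^{2} = \left(- \frac{2 \left(6 - 63 + 2 \cdot 81\right)}{6} + 50\right)^{2} = \left(\left(-2\right) \frac{1}{6} \left(6 - 63 + 162\right) + 50\right)^{2} = \left(\left(-2\right) \frac{1}{6} \cdot 105 + 50\right)^{2} = \left(-35 + 50\right)^{2} = 15^{2} = 225$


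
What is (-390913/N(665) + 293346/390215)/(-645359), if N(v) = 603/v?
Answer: 101439000448537/151852743597555 ≈ 0.66801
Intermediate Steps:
(-390913/N(665) + 293346/390215)/(-645359) = (-390913/(603/665) + 293346/390215)/(-645359) = (-390913/(603*(1/665)) + 293346*(1/390215))*(-1/645359) = (-390913/603/665 + 293346/390215)*(-1/645359) = (-390913*665/603 + 293346/390215)*(-1/645359) = (-259957145/603 + 293346/390215)*(-1/645359) = -101439000448537/235299645*(-1/645359) = 101439000448537/151852743597555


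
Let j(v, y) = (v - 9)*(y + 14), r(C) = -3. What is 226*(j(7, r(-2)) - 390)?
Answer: -93112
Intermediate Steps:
j(v, y) = (-9 + v)*(14 + y)
226*(j(7, r(-2)) - 390) = 226*((-126 - 9*(-3) + 14*7 + 7*(-3)) - 390) = 226*((-126 + 27 + 98 - 21) - 390) = 226*(-22 - 390) = 226*(-412) = -93112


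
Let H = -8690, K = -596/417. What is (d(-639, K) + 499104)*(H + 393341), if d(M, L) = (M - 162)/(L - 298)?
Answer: 23971241710299915/124862 ≈ 1.9198e+11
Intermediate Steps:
K = -596/417 (K = -596*1/417 = -596/417 ≈ -1.4293)
d(M, L) = (-162 + M)/(-298 + L)
(d(-639, K) + 499104)*(H + 393341) = ((-162 - 639)/(-298 - 596/417) + 499104)*(-8690 + 393341) = (-801/(-124862/417) + 499104)*384651 = (-417/124862*(-801) + 499104)*384651 = (334017/124862 + 499104)*384651 = (62319457665/124862)*384651 = 23971241710299915/124862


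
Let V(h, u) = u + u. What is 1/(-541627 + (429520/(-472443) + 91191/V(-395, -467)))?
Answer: -441261762/239042768088067 ≈ -1.8460e-6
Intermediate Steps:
V(h, u) = 2*u
1/(-541627 + (429520/(-472443) + 91191/V(-395, -467))) = 1/(-541627 + (429520/(-472443) + 91191/((2*(-467))))) = 1/(-541627 + (429520*(-1/472443) + 91191/(-934))) = 1/(-541627 + (-429520/472443 + 91191*(-1/934))) = 1/(-541627 + (-429520/472443 - 91191/934)) = 1/(-541627 - 43483721293/441261762) = 1/(-239042768088067/441261762) = -441261762/239042768088067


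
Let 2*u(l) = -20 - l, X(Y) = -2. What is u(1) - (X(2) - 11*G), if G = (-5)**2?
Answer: 533/2 ≈ 266.50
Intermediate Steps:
G = 25
u(l) = -10 - l/2 (u(l) = (-20 - l)/2 = -10 - l/2)
u(1) - (X(2) - 11*G) = (-10 - 1/2*1) - (-2 - 11*25) = (-10 - 1/2) - (-2 - 275) = -21/2 - 1*(-277) = -21/2 + 277 = 533/2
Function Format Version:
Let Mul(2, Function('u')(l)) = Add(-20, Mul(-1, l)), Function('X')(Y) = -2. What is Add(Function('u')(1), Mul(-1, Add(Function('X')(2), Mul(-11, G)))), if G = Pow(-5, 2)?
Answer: Rational(533, 2) ≈ 266.50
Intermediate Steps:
G = 25
Function('u')(l) = Add(-10, Mul(Rational(-1, 2), l)) (Function('u')(l) = Mul(Rational(1, 2), Add(-20, Mul(-1, l))) = Add(-10, Mul(Rational(-1, 2), l)))
Add(Function('u')(1), Mul(-1, Add(Function('X')(2), Mul(-11, G)))) = Add(Add(-10, Mul(Rational(-1, 2), 1)), Mul(-1, Add(-2, Mul(-11, 25)))) = Add(Add(-10, Rational(-1, 2)), Mul(-1, Add(-2, -275))) = Add(Rational(-21, 2), Mul(-1, -277)) = Add(Rational(-21, 2), 277) = Rational(533, 2)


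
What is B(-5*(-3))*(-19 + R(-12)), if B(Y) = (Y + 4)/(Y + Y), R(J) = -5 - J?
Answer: -38/5 ≈ -7.6000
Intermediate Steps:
B(Y) = (4 + Y)/(2*Y) (B(Y) = (4 + Y)/((2*Y)) = (4 + Y)*(1/(2*Y)) = (4 + Y)/(2*Y))
B(-5*(-3))*(-19 + R(-12)) = ((4 - 5*(-3))/(2*((-5*(-3)))))*(-19 + (-5 - 1*(-12))) = ((½)*(4 + 15)/15)*(-19 + (-5 + 12)) = ((½)*(1/15)*19)*(-19 + 7) = (19/30)*(-12) = -38/5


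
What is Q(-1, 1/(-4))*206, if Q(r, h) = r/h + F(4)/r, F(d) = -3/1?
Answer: 1442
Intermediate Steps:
F(d) = -3 (F(d) = -3*1 = -3)
Q(r, h) = -3/r + r/h (Q(r, h) = r/h - 3/r = -3/r + r/h)
Q(-1, 1/(-4))*206 = (-3/(-1) - 1/(1/(-4)))*206 = (-3*(-1) - 1/(-1/4))*206 = (3 - 1*(-4))*206 = (3 + 4)*206 = 7*206 = 1442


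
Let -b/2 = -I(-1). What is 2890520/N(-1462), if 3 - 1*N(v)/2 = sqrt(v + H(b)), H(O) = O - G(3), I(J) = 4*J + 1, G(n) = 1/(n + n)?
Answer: 26014680/8863 + 1445260*I*sqrt(52854)/8863 ≈ 2935.2 + 37489.0*I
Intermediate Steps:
G(n) = 1/(2*n)
I(J) = 1 + 4*J
b = -6 (b = -(-2)*(1 + 4*(-1)) = -(-2)*(1 - 4) = -(-2)*(-3) = -2*3 = -6)
H(O) = -1/6 + O (H(O) = O - 1/(2*3) = O - 1*1/6 = O - 1/6 = -1/6 + O)
N(v) = 6 - 2*sqrt(-37/6 + v) (N(v) = 6 - 2*sqrt(v + (-1/6 - 6)) = 6 - 2*sqrt(v - 37/6) = 6 - 2*sqrt(-37/6 + v))
2890520/N(-1462) = 2890520/(6 - sqrt(-222 + 36*(-1462))/3) = 2890520/(6 - sqrt(-222 - 52632)/3) = 2890520/(6 - I*sqrt(52854)/3)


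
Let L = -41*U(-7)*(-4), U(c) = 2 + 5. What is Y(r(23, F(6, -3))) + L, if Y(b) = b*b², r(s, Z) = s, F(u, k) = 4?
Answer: 13315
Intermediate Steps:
U(c) = 7
L = 1148 (L = -41*7*(-4) = -287*(-4) = 1148)
Y(b) = b³
Y(r(23, F(6, -3))) + L = 23³ + 1148 = 12167 + 1148 = 13315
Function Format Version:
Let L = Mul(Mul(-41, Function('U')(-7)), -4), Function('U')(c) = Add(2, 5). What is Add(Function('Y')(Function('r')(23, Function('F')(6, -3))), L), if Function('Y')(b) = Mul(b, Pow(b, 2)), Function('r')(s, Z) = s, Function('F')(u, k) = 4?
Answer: 13315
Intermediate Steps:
Function('U')(c) = 7
L = 1148 (L = Mul(Mul(-41, 7), -4) = Mul(-287, -4) = 1148)
Function('Y')(b) = Pow(b, 3)
Add(Function('Y')(Function('r')(23, Function('F')(6, -3))), L) = Add(Pow(23, 3), 1148) = Add(12167, 1148) = 13315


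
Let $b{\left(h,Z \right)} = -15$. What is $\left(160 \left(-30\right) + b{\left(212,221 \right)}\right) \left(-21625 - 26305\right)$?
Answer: $230782950$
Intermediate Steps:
$\left(160 \left(-30\right) + b{\left(212,221 \right)}\right) \left(-21625 - 26305\right) = \left(160 \left(-30\right) - 15\right) \left(-21625 - 26305\right) = \left(-4800 - 15\right) \left(-47930\right) = \left(-4815\right) \left(-47930\right) = 230782950$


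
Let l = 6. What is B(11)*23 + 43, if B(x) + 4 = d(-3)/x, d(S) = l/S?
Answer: -585/11 ≈ -53.182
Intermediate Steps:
d(S) = 6/S
B(x) = -4 - 2/x (B(x) = -4 + (6/(-3))/x = -4 + (6*(-1/3))/x = -4 - 2/x)
B(11)*23 + 43 = (-4 - 2/11)*23 + 43 = -46/11*23 + 43 = -1058/11 + 43 = -585/11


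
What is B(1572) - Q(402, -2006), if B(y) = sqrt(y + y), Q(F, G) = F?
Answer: -402 + 2*sqrt(786) ≈ -345.93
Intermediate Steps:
B(y) = sqrt(2)*sqrt(y) (B(y) = sqrt(2*y) = sqrt(2)*sqrt(y))
B(1572) - Q(402, -2006) = sqrt(2)*sqrt(1572) - 1*402 = sqrt(2)*(2*sqrt(393)) - 402 = 2*sqrt(786) - 402 = -402 + 2*sqrt(786)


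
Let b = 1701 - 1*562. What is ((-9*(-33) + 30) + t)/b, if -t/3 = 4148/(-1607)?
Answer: 537933/1830373 ≈ 0.29389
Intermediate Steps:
t = 12444/1607 (t = -12444/(-1607) = -12444*(-1)/1607 = -3*(-4148/1607) = 12444/1607 ≈ 7.7436)
b = 1139 (b = 1701 - 562 = 1139)
((-9*(-33) + 30) + t)/b = ((-9*(-33) + 30) + 12444/1607)/1139 = ((297 + 30) + 12444/1607)*(1/1139) = (327 + 12444/1607)*(1/1139) = (537933/1607)*(1/1139) = 537933/1830373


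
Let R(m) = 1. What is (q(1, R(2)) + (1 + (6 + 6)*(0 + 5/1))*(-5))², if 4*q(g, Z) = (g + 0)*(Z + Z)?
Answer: 370881/4 ≈ 92720.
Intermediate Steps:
q(g, Z) = Z*g/2 (q(g, Z) = ((g + 0)*(Z + Z))/4 = (g*(2*Z))/4 = (2*Z*g)/4 = Z*g/2)
(q(1, R(2)) + (1 + (6 + 6)*(0 + 5/1))*(-5))² = ((½)*1*1 + (1 + (6 + 6)*(0 + 5/1))*(-5))² = (½ + (1 + 12*(0 + 5*1))*(-5))² = (½ + (1 + 12*(0 + 5))*(-5))² = (½ + (1 + 12*5)*(-5))² = (½ + (1 + 60)*(-5))² = (½ + 61*(-5))² = (½ - 305)² = (-609/2)² = 370881/4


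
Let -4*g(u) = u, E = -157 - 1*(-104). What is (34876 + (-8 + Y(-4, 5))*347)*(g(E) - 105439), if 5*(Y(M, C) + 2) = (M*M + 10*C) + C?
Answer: -76609518901/20 ≈ -3.8305e+9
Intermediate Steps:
E = -53 (E = -157 + 104 = -53)
g(u) = -u/4
Y(M, C) = -2 + M**2/5 + 11*C/5 (Y(M, C) = -2 + ((M*M + 10*C) + C)/5 = -2 + ((M**2 + 10*C) + C)/5 = -2 + (M**2 + 11*C)/5 = -2 + (M**2/5 + 11*C/5) = -2 + M**2/5 + 11*C/5)
(34876 + (-8 + Y(-4, 5))*347)*(g(E) - 105439) = (34876 + (-8 + (-2 + (1/5)*(-4)**2 + (11/5)*5))*347)*(-1/4*(-53) - 105439) = (34876 + (-8 + (-2 + (1/5)*16 + 11))*347)*(53/4 - 105439) = (34876 + (-8 + (-2 + 16/5 + 11))*347)*(-421703/4) = (34876 + (-8 + 61/5)*347)*(-421703/4) = (34876 + (21/5)*347)*(-421703/4) = (34876 + 7287/5)*(-421703/4) = (181667/5)*(-421703/4) = -76609518901/20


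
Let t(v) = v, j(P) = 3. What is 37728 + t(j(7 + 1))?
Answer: 37731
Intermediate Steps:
37728 + t(j(7 + 1)) = 37728 + 3 = 37731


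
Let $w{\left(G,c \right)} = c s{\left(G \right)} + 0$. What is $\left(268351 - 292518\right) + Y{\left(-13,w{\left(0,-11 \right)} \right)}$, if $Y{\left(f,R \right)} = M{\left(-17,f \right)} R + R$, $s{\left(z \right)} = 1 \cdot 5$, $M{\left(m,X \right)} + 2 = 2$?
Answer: $-24222$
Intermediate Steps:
$M{\left(m,X \right)} = 0$ ($M{\left(m,X \right)} = -2 + 2 = 0$)
$s{\left(z \right)} = 5$
$w{\left(G,c \right)} = 5 c$ ($w{\left(G,c \right)} = c 5 + 0 = 5 c + 0 = 5 c$)
$Y{\left(f,R \right)} = R$ ($Y{\left(f,R \right)} = 0 R + R = 0 + R = R$)
$\left(268351 - 292518\right) + Y{\left(-13,w{\left(0,-11 \right)} \right)} = \left(268351 - 292518\right) + 5 \left(-11\right) = -24167 - 55 = -24222$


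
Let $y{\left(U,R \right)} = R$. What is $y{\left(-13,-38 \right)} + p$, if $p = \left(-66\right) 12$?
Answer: $-830$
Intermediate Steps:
$p = -792$
$y{\left(-13,-38 \right)} + p = -38 - 792 = -830$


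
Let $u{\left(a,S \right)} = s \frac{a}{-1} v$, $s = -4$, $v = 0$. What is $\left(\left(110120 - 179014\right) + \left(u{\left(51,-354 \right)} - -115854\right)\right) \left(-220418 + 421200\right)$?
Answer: $9428722720$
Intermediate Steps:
$u{\left(a,S \right)} = 0$ ($u{\left(a,S \right)} = - 4 \frac{a}{-1} \cdot 0 = - 4 a \left(-1\right) 0 = - 4 \left(- a\right) 0 = 4 a 0 = 0$)
$\left(\left(110120 - 179014\right) + \left(u{\left(51,-354 \right)} - -115854\right)\right) \left(-220418 + 421200\right) = \left(\left(110120 - 179014\right) + \left(0 - -115854\right)\right) \left(-220418 + 421200\right) = \left(-68894 + \left(0 + 115854\right)\right) 200782 = \left(-68894 + 115854\right) 200782 = 46960 \cdot 200782 = 9428722720$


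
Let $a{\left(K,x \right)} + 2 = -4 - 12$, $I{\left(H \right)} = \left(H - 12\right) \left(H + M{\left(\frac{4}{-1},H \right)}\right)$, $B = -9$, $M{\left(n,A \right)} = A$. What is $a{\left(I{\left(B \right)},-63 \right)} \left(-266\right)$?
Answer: $4788$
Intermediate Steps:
$I{\left(H \right)} = 2 H \left(-12 + H\right)$ ($I{\left(H \right)} = \left(H - 12\right) \left(H + H\right) = \left(-12 + H\right) 2 H = 2 H \left(-12 + H\right)$)
$a{\left(K,x \right)} = -18$ ($a{\left(K,x \right)} = -2 - 16 = -18$)
$a{\left(I{\left(B \right)},-63 \right)} \left(-266\right) = \left(-18\right) \left(-266\right) = 4788$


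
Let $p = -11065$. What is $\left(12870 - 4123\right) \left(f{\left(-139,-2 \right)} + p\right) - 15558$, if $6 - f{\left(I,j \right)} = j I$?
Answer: $-99180297$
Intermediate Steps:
$f{\left(I,j \right)} = 6 - I j$ ($f{\left(I,j \right)} = 6 - j I = 6 - I j$)
$\left(12870 - 4123\right) \left(f{\left(-139,-2 \right)} + p\right) - 15558 = \left(12870 - 4123\right) \left(\left(6 - \left(-139\right) \left(-2\right)\right) - 11065\right) - 15558 = 8747 \left(\left(6 - 278\right) - 11065\right) - 15558 = 8747 \left(-272 - 11065\right) - 15558 = 8747 \left(-11337\right) - 15558 = -99164739 - 15558 = -99180297$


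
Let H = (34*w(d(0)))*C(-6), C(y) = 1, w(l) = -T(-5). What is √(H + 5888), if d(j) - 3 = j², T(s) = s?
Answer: √6058 ≈ 77.833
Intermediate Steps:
d(j) = 3 + j²
w(l) = 5 (w(l) = -1*(-5) = 5)
H = 170 (H = (34*5)*1 = 170*1 = 170)
√(H + 5888) = √(170 + 5888) = √6058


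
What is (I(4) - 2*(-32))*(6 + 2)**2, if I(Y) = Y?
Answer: 4352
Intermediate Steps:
(I(4) - 2*(-32))*(6 + 2)**2 = (4 - 2*(-32))*(6 + 2)**2 = (4 + 64)*8**2 = 68*64 = 4352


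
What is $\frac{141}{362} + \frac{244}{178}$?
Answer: $\frac{56713}{32218} \approx 1.7603$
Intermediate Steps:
$\frac{141}{362} + \frac{244}{178} = 141 \cdot \frac{1}{362} + 244 \cdot \frac{1}{178} = \frac{141}{362} + \frac{122}{89} = \frac{56713}{32218}$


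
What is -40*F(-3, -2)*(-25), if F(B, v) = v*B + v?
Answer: 4000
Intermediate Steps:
F(B, v) = v + B*v (F(B, v) = B*v + v = v + B*v)
-40*F(-3, -2)*(-25) = -(-80)*(1 - 3)*(-25) = -(-80)*(-2)*(-25) = -40*4*(-25) = -160*(-25) = 4000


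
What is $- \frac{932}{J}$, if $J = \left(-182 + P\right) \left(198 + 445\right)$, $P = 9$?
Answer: $\frac{932}{111239} \approx 0.0083784$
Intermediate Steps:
$J = -111239$ ($J = \left(-182 + 9\right) \left(198 + 445\right) = \left(-173\right) 643 = -111239$)
$- \frac{932}{J} = - \frac{932}{-111239} = \left(-932\right) \left(- \frac{1}{111239}\right) = \frac{932}{111239}$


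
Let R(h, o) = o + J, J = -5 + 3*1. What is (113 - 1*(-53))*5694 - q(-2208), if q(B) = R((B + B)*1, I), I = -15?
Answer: 945221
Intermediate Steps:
J = -2 (J = -5 + 3 = -2)
R(h, o) = -2 + o (R(h, o) = o - 2 = -2 + o)
q(B) = -17 (q(B) = -2 - 15 = -17)
(113 - 1*(-53))*5694 - q(-2208) = (113 - 1*(-53))*5694 - 1*(-17) = (113 + 53)*5694 + 17 = 166*5694 + 17 = 945204 + 17 = 945221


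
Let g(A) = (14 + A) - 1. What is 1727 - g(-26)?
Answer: 1740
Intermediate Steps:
g(A) = 13 + A
1727 - g(-26) = 1727 - (13 - 26) = 1727 - 1*(-13) = 1727 + 13 = 1740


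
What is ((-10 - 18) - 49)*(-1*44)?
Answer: 3388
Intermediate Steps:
((-10 - 18) - 49)*(-1*44) = (-28 - 49)*(-44) = -77*(-44) = 3388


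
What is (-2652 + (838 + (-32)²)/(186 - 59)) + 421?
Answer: -281475/127 ≈ -2216.3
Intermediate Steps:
(-2652 + (838 + (-32)²)/(186 - 59)) + 421 = (-2652 + (838 + 1024)/127) + 421 = (-2652 + 1862*(1/127)) + 421 = (-2652 + 1862/127) + 421 = -334942/127 + 421 = -281475/127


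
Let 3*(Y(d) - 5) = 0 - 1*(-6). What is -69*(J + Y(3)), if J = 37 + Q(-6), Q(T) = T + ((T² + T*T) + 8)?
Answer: -8142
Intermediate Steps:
Y(d) = 7 (Y(d) = 5 + (0 - 1*(-6))/3 = 5 + (0 + 6)/3 = 5 + (⅓)*6 = 5 + 2 = 7)
Q(T) = 8 + T + 2*T² (Q(T) = T + ((T² + T²) + 8) = T + (2*T² + 8) = T + (8 + 2*T²) = 8 + T + 2*T²)
J = 111 (J = 37 + (8 - 6 + 2*(-6)²) = 37 + (8 - 6 + 2*36) = 37 + (8 - 6 + 72) = 37 + 74 = 111)
-69*(J + Y(3)) = -69*(111 + 7) = -69*118 = -8142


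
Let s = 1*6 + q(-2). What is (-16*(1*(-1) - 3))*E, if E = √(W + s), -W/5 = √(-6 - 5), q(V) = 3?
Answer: 64*√(9 - 5*I*√11) ≈ 238.9 - 142.16*I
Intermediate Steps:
W = -5*I*√11 (W = -5*√(-6 - 5) = -5*I*√11 ≈ -16.583*I)
s = 9 (s = 1*6 + 3 = 6 + 3 = 9)
E = √(9 - 5*I*√11) (E = √(-5*I*√11 + 9) = √(9 - 5*I*√11) ≈ 3.7328 - 2.2213*I)
(-16*(1*(-1) - 3))*E = (-16*(1*(-1) - 3))*√(9 - 5*I*√11) = (-16*(-1 - 3))*√(9 - 5*I*√11) = (-16*(-4))*√(9 - 5*I*√11) = 64*√(9 - 5*I*√11)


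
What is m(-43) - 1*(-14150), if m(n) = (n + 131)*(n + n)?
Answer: 6582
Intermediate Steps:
m(n) = 2*n*(131 + n) (m(n) = (131 + n)*(2*n) = 2*n*(131 + n))
m(-43) - 1*(-14150) = 2*(-43)*(131 - 43) - 1*(-14150) = 2*(-43)*88 + 14150 = -7568 + 14150 = 6582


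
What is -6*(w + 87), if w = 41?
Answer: -768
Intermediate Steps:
-6*(w + 87) = -6*(41 + 87) = -6*128 = -768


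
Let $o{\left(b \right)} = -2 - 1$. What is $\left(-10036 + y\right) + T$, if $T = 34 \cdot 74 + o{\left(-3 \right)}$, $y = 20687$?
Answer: $13164$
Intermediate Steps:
$o{\left(b \right)} = -3$ ($o{\left(b \right)} = -2 - 1 = -3$)
$T = 2513$ ($T = 34 \cdot 74 - 3 = 2516 - 3 = 2513$)
$\left(-10036 + y\right) + T = \left(-10036 + 20687\right) + 2513 = 10651 + 2513 = 13164$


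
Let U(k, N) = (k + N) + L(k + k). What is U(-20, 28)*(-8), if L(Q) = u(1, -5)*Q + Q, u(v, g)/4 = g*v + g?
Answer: -12544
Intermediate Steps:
u(v, g) = 4*g + 4*g*v (u(v, g) = 4*(g*v + g) = 4*(g + g*v) = 4*g + 4*g*v)
L(Q) = -39*Q (L(Q) = (4*(-5)*(1 + 1))*Q + Q = (4*(-5)*2)*Q + Q = -40*Q + Q = -39*Q)
U(k, N) = N - 77*k (U(k, N) = (k + N) - 39*(k + k) = (N + k) - 78*k = N - 77*k)
U(-20, 28)*(-8) = (28 - 77*(-20))*(-8) = (28 + 1540)*(-8) = 1568*(-8) = -12544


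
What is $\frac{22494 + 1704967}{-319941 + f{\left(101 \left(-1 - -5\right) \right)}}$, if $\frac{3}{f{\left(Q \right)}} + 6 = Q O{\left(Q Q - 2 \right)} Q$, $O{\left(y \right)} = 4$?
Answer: $- \frac{1127786733538}{208876041375} \approx -5.3993$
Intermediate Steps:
$f{\left(Q \right)} = \frac{3}{-6 + 4 Q^{2}}$ ($f{\left(Q \right)} = \frac{3}{-6 + Q 4 Q} = \frac{3}{-6 + 4 Q Q} = \frac{3}{-6 + 4 Q^{2}}$)
$\frac{22494 + 1704967}{-319941 + f{\left(101 \left(-1 - -5\right) \right)}} = \frac{22494 + 1704967}{-319941 + \frac{3}{2 \left(-3 + 2 \left(101 \left(-1 - -5\right)\right)^{2}\right)}} = \frac{1727461}{-319941 + \frac{3}{2 \left(-3 + 2 \left(101 \left(-1 + 5\right)\right)^{2}\right)}} = \frac{1727461}{-319941 + \frac{3}{2 \left(-3 + 2 \left(101 \cdot 4\right)^{2}\right)}} = \frac{1727461}{-319941 + \frac{3}{2 \left(-3 + 2 \cdot 404^{2}\right)}} = \frac{1727461}{-319941 + \frac{3}{2 \left(-3 + 2 \cdot 163216\right)}} = \frac{1727461}{-319941 + \frac{3}{2 \left(-3 + 326432\right)}} = \frac{1727461}{-319941 + \frac{3}{2 \cdot 326429}} = \frac{1727461}{-319941 + \frac{3}{2} \cdot \frac{1}{326429}} = \frac{1727461}{-319941 + \frac{3}{652858}} = \frac{1727461}{- \frac{208876041375}{652858}} = 1727461 \left(- \frac{652858}{208876041375}\right) = - \frac{1127786733538}{208876041375}$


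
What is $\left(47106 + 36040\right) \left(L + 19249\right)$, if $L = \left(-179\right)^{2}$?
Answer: $4264558340$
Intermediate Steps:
$L = 32041$
$\left(47106 + 36040\right) \left(L + 19249\right) = \left(47106 + 36040\right) \left(32041 + 19249\right) = 83146 \cdot 51290 = 4264558340$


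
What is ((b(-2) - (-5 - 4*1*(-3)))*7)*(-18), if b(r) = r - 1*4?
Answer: 1638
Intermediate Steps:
b(r) = -4 + r (b(r) = r - 4 = -4 + r)
((b(-2) - (-5 - 4*1*(-3)))*7)*(-18) = (((-4 - 2) - (-5 - 4*1*(-3)))*7)*(-18) = ((-6 - (-5 - 4*(-3)))*7)*(-18) = ((-6 - (-5 + 12))*7)*(-18) = ((-6 - 1*7)*7)*(-18) = ((-6 - 7)*7)*(-18) = -13*7*(-18) = -91*(-18) = 1638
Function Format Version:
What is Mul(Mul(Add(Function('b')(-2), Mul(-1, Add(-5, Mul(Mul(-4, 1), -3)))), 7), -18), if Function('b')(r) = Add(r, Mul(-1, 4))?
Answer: 1638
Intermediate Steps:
Function('b')(r) = Add(-4, r) (Function('b')(r) = Add(r, -4) = Add(-4, r))
Mul(Mul(Add(Function('b')(-2), Mul(-1, Add(-5, Mul(Mul(-4, 1), -3)))), 7), -18) = Mul(Mul(Add(Add(-4, -2), Mul(-1, Add(-5, Mul(Mul(-4, 1), -3)))), 7), -18) = Mul(Mul(Add(-6, Mul(-1, Add(-5, Mul(-4, -3)))), 7), -18) = Mul(Mul(Add(-6, Mul(-1, Add(-5, 12))), 7), -18) = Mul(Mul(Add(-6, Mul(-1, 7)), 7), -18) = Mul(Mul(Add(-6, -7), 7), -18) = Mul(Mul(-13, 7), -18) = Mul(-91, -18) = 1638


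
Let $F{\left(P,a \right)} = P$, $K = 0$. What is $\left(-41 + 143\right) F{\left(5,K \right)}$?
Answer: $510$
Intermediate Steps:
$\left(-41 + 143\right) F{\left(5,K \right)} = \left(-41 + 143\right) 5 = 102 \cdot 5 = 510$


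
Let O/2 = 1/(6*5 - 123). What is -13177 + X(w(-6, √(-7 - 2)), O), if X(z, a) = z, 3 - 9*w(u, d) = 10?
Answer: -118600/9 ≈ -13178.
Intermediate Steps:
w(u, d) = -7/9 (w(u, d) = ⅓ - ⅑*10 = ⅓ - 10/9 = -7/9)
O = -2/93 (O = 2/(6*5 - 123) = 2/(30 - 123) = 2/(-93) = 2*(-1/93) = -2/93 ≈ -0.021505)
-13177 + X(w(-6, √(-7 - 2)), O) = -13177 - 7/9 = -118600/9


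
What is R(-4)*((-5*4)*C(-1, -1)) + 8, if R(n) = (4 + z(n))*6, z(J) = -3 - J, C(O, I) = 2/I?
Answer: 1208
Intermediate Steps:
R(n) = 6 - 6*n (R(n) = (4 + (-3 - n))*6 = (1 - n)*6 = 6 - 6*n)
R(-4)*((-5*4)*C(-1, -1)) + 8 = (6 - 6*(-4))*((-5*4)*(2/(-1))) + 8 = (6 + 24)*(-40*(-1)) + 8 = 30*(-20*(-2)) + 8 = 30*40 + 8 = 1200 + 8 = 1208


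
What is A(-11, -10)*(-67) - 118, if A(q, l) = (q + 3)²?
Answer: -4406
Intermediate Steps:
A(q, l) = (3 + q)²
A(-11, -10)*(-67) - 118 = (3 - 11)²*(-67) - 118 = (-8)²*(-67) - 118 = 64*(-67) - 118 = -4288 - 118 = -4406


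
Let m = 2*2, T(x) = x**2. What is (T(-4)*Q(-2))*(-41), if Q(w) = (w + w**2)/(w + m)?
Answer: -656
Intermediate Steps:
m = 4
Q(w) = (w + w**2)/(4 + w) (Q(w) = (w + w**2)/(w + 4) = (w + w**2)/(4 + w))
(T(-4)*Q(-2))*(-41) = ((-4)**2*(-2*(1 - 2)/(4 - 2)))*(-41) = (16*(-2*(-1)/2))*(-41) = (16*(-2*1/2*(-1)))*(-41) = (16*1)*(-41) = 16*(-41) = -656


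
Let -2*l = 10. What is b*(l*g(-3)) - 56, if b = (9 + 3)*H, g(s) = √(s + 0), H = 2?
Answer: -56 - 120*I*√3 ≈ -56.0 - 207.85*I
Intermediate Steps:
l = -5 (l = -½*10 = -5)
g(s) = √s
b = 24 (b = (9 + 3)*2 = 12*2 = 24)
b*(l*g(-3)) - 56 = 24*(-5*I*√3) - 56 = -120*I*√3 - 56 = -56 - 120*I*√3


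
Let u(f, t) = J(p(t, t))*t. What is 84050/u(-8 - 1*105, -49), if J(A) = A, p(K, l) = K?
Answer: 84050/2401 ≈ 35.006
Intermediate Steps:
u(f, t) = t² (u(f, t) = t*t = t²)
84050/u(-8 - 1*105, -49) = 84050/((-49)²) = 84050/2401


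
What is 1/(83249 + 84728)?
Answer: 1/167977 ≈ 5.9532e-6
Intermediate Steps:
1/(83249 + 84728) = 1/167977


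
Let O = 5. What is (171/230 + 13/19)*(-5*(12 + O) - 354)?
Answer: -2738921/4370 ≈ -626.76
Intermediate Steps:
(171/230 + 13/19)*(-5*(12 + O) - 354) = (171/230 + 13/19)*(-5*(12 + 5) - 354) = (171*(1/230) + 13*(1/19))*(-5*17 - 354) = (171/230 + 13/19)*(-85 - 354) = (6239/4370)*(-439) = -2738921/4370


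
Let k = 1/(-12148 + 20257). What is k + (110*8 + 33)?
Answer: 7403518/8109 ≈ 913.00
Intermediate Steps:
k = 1/8109 ≈ 0.00012332
k + (110*8 + 33) = 1/8109 + (110*8 + 33) = 1/8109 + (880 + 33) = 1/8109 + 913 = 7403518/8109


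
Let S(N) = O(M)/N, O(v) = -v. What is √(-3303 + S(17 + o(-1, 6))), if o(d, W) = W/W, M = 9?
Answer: I*√13214/2 ≈ 57.476*I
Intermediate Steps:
o(d, W) = 1
S(N) = -9/N (S(N) = (-1*9)/N = -9/N)
√(-3303 + S(17 + o(-1, 6))) = √(-3303 - 9/(17 + 1)) = √(-3303 - 9/18) = √(-3303 - 9*1/18) = √(-3303 - ½) = √(-6607/2) = I*√13214/2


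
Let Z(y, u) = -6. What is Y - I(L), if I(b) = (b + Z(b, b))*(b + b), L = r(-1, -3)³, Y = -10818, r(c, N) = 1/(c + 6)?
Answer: -169029752/15625 ≈ -10818.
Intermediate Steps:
r(c, N) = 1/(6 + c)
L = 1/125 (L = (1/(6 - 1))³ = (1/5)³ = (⅕)³ = 1/125 ≈ 0.0080000)
I(b) = 2*b*(-6 + b) (I(b) = (b - 6)*(b + b) = (-6 + b)*(2*b) = 2*b*(-6 + b))
Y - I(L) = -10818 - 2*(-6 + 1/125)/125 = -10818 - 2*(-749)/(125*125) = -10818 - 1*(-1498/15625) = -10818 + 1498/15625 = -169029752/15625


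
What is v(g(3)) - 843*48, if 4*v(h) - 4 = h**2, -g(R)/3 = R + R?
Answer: -40382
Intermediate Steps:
g(R) = -6*R (g(R) = -3*(R + R) = -6*R)
v(h) = 1 + h**2/4
v(g(3)) - 843*48 = (1 + (-6*3)**2/4) - 843*48 = (1 + (1/4)*(-18)**2) - 40464 = (1 + (1/4)*324) - 40464 = (1 + 81) - 40464 = 82 - 40464 = -40382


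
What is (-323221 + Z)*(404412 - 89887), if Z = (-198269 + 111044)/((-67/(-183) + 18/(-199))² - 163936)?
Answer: -22102250199085175720731450/217411476349583 ≈ -1.0166e+11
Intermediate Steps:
Z = 115677610868025/217411476349583 (Z = -87225/((-67*(-1/183) + 18*(-1/199))² - 163936) = -87225/((67/183 - 18/199)² - 163936) = -87225/((10039/36417)² - 163936) = -87225/(100781521/1326197889 - 163936) = -87225/(-217411476349583/1326197889) = -87225*(-1326197889/217411476349583) = 115677610868025/217411476349583 ≈ 0.53207)
(-323221 + Z)*(404412 - 89887) = (-323221 + 115677610868025/217411476349583)*(404412 - 89887) = -70271839119577698818/217411476349583*314525 = -22102250199085175720731450/217411476349583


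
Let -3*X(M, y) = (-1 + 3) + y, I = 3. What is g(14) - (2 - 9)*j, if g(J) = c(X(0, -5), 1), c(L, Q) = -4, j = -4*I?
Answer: -88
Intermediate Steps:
j = -12 (j = -4*3 = -12)
X(M, y) = -⅔ - y/3 (X(M, y) = -((-1 + 3) + y)/3 = -(2 + y)/3 = -⅔ - y/3)
g(J) = -4
g(14) - (2 - 9)*j = -4 - (2 - 9)*(-12) = -4 - (-7)*(-12) = -4 - 1*84 = -4 - 84 = -88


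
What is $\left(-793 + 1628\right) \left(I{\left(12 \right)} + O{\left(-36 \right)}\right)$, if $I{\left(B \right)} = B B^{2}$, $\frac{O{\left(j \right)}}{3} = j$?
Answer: $1352700$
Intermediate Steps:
$O{\left(j \right)} = 3 j$
$I{\left(B \right)} = B^{3}$
$\left(-793 + 1628\right) \left(I{\left(12 \right)} + O{\left(-36 \right)}\right) = \left(-793 + 1628\right) \left(12^{3} + 3 \left(-36\right)\right) = 835 \left(1728 - 108\right) = 835 \cdot 1620 = 1352700$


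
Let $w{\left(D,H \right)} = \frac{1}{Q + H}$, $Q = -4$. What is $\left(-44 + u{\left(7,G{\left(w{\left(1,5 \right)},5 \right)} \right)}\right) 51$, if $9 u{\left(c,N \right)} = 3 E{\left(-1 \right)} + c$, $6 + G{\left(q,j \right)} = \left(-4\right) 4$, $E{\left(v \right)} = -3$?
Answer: $- \frac{6766}{3} \approx -2255.3$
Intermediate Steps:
$w{\left(D,H \right)} = \frac{1}{-4 + H}$
$G{\left(q,j \right)} = -22$ ($G{\left(q,j \right)} = -6 - 16 = -22$)
$u{\left(c,N \right)} = -1 + \frac{c}{9}$ ($u{\left(c,N \right)} = \frac{3 \left(-3\right) + c}{9} = \frac{-9 + c}{9} = -1 + \frac{c}{9}$)
$\left(-44 + u{\left(7,G{\left(w{\left(1,5 \right)},5 \right)} \right)}\right) 51 = \left(-44 + \left(-1 + \frac{1}{9} \cdot 7\right)\right) 51 = \left(-44 + \left(-1 + \frac{7}{9}\right)\right) 51 = \left(-44 - \frac{2}{9}\right) 51 = \left(- \frac{398}{9}\right) 51 = - \frac{6766}{3}$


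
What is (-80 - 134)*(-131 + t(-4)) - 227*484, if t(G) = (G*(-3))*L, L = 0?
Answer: -81834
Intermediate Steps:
t(G) = 0 (t(G) = (G*(-3))*0 = -3*G*0 = 0)
(-80 - 134)*(-131 + t(-4)) - 227*484 = (-80 - 134)*(-131 + 0) - 227*484 = -214*(-131) - 109868 = 28034 - 109868 = -81834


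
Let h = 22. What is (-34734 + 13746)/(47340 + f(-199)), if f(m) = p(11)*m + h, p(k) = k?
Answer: -20988/45173 ≈ -0.46461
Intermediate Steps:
f(m) = 22 + 11*m (f(m) = 11*m + 22 = 22 + 11*m)
(-34734 + 13746)/(47340 + f(-199)) = (-34734 + 13746)/(47340 + (22 + 11*(-199))) = -20988/(47340 + (22 - 2189)) = -20988/(47340 - 2167) = -20988/45173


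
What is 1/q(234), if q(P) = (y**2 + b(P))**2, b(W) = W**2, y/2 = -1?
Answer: 1/2998657600 ≈ 3.3348e-10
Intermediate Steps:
y = -2 (y = 2*(-1) = -2)
q(P) = (4 + P**2)**2 (q(P) = ((-2)**2 + P**2)**2 = (4 + P**2)**2)
1/q(234) = 1/((4 + 234**2)**2) = 1/((4 + 54756)**2) = 1/(54760**2) = 1/2998657600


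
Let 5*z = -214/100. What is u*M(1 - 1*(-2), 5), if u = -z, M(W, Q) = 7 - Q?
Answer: 107/125 ≈ 0.85600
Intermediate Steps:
z = -107/250 (z = (-214/100)/5 = (-214*1/100)/5 = (⅕)*(-107/50) = -107/250 ≈ -0.42800)
u = 107/250 (u = -1*(-107/250) = 107/250 ≈ 0.42800)
u*M(1 - 1*(-2), 5) = 107*(7 - 1*5)/250 = 107*(7 - 5)/250 = (107/250)*2 = 107/125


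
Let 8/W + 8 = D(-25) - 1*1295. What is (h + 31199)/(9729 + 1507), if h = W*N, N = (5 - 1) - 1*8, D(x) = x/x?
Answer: 20310565/7314636 ≈ 2.7767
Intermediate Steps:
D(x) = 1
N = -4 (N = 4 - 8 = -4)
W = -4/651 (W = 8/(-8 + (1 - 1*1295)) = 8/(-8 + (1 - 1295)) = 8/(-8 - 1294) = 8/(-1302) = 8*(-1/1302) = -4/651 ≈ -0.0061444)
h = 16/651 (h = -4/651*(-4) = 16/651 ≈ 0.024578)
(h + 31199)/(9729 + 1507) = (16/651 + 31199)/(9729 + 1507) = (20310565/651)/11236 = (20310565/651)*(1/11236) = 20310565/7314636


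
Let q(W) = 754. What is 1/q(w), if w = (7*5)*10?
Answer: 1/754 ≈ 0.0013263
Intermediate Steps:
w = 350 (w = 35*10 = 350)
1/q(w) = 1/754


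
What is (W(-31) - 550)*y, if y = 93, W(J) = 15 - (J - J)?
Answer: -49755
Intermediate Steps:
W(J) = 15 (W(J) = 15 - 1*0 = 15 + 0 = 15)
(W(-31) - 550)*y = (15 - 550)*93 = -535*93 = -49755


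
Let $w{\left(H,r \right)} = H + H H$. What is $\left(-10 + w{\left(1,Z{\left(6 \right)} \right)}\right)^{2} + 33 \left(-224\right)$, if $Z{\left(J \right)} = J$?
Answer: $-7328$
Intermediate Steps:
$w{\left(H,r \right)} = H + H^{2}$
$\left(-10 + w{\left(1,Z{\left(6 \right)} \right)}\right)^{2} + 33 \left(-224\right) = \left(-10 + 1 \left(1 + 1\right)\right)^{2} + 33 \left(-224\right) = \left(-10 + 1 \cdot 2\right)^{2} - 7392 = \left(-10 + 2\right)^{2} - 7392 = \left(-8\right)^{2} - 7392 = 64 - 7392 = -7328$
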